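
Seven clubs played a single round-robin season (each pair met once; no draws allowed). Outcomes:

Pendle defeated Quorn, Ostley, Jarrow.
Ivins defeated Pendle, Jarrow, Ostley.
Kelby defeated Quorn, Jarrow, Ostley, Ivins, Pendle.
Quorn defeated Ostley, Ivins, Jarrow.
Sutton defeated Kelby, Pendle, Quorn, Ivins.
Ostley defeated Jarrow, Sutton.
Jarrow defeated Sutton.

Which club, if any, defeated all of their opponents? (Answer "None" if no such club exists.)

None

Highest win total is Kelby with 5 (out of 6 possible).
Kelby lost to Sutton, so no club went undefeated.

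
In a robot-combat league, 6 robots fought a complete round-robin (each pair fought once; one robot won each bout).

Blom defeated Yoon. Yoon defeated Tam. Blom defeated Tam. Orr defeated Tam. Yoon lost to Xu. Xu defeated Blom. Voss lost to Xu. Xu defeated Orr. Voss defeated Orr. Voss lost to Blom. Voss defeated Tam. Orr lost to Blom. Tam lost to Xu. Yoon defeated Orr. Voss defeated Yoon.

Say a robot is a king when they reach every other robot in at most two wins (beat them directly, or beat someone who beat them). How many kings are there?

Voss cannot reach Xu, Blom in two steps.
Yoon cannot reach Voss, Xu, Blom in two steps.
Tam cannot reach Voss, Yoon, Xu, Blom, Orr in two steps.
Xu reaches everyone (king).
Blom cannot reach Xu in two steps.
Orr cannot reach Voss, Yoon, Xu, Blom in two steps.
Kings: Xu — 1.

1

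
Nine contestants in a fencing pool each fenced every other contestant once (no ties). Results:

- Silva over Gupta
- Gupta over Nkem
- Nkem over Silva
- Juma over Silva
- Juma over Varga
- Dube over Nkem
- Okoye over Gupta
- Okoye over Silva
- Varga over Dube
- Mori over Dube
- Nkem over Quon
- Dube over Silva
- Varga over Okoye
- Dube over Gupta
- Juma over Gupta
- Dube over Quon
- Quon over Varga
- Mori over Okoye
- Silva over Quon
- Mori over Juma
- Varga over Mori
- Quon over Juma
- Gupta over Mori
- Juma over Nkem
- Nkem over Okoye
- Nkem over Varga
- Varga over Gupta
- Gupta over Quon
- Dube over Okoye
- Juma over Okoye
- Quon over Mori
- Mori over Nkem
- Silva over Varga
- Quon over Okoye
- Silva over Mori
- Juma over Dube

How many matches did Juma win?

6

Juma's results: beat Varga, Okoye, Gupta, Silva, Nkem, Dube; lost to Quon, Mori.
That is 6 wins.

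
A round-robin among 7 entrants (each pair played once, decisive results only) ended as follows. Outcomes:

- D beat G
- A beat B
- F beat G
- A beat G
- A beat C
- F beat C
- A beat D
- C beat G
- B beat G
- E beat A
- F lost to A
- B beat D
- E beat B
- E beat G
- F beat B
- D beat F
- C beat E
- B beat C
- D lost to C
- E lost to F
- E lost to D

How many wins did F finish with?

4

F's results: beat B, C, E, G; lost to A, D.
That is 4 wins.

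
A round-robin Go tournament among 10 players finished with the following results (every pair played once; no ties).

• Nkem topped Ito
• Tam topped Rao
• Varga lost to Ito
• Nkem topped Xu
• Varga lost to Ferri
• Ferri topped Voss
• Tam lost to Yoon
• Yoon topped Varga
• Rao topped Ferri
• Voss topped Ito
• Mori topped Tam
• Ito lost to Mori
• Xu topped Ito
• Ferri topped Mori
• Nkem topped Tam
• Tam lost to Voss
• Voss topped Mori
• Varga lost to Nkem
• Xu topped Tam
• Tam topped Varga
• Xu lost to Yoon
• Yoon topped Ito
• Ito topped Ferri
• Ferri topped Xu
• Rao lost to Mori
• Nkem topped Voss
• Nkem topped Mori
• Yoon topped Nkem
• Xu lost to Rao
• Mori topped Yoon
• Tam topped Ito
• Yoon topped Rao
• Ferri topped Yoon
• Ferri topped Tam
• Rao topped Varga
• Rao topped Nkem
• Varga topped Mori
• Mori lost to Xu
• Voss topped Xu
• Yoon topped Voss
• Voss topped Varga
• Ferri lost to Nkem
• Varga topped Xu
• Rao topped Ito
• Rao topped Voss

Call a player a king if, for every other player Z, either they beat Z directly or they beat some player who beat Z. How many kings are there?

Xu cannot reach Nkem, Voss in two steps.
Nkem reaches everyone (king).
Rao reaches everyone (king).
Varga cannot reach Nkem, Voss, Ferri in two steps.
Voss cannot reach Nkem in two steps.
Ferri reaches everyone (king).
Yoon reaches everyone (king).
Tam cannot reach Yoon in two steps.
Mori reaches everyone (king).
Ito cannot reach Nkem, Rao in two steps.
Kings: Nkem, Rao, Ferri, Yoon, Mori — 5.

5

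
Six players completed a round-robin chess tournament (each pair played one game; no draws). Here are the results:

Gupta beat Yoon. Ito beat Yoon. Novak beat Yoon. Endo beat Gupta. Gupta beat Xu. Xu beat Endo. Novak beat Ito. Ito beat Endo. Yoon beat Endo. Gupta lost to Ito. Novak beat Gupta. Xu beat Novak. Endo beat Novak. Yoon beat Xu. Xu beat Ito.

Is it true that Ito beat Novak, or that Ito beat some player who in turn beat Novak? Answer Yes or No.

Ito did not beat Novak directly.
Ito beat Endo, Yoon, Gupta. Of those, Endo beat Novak.

Yes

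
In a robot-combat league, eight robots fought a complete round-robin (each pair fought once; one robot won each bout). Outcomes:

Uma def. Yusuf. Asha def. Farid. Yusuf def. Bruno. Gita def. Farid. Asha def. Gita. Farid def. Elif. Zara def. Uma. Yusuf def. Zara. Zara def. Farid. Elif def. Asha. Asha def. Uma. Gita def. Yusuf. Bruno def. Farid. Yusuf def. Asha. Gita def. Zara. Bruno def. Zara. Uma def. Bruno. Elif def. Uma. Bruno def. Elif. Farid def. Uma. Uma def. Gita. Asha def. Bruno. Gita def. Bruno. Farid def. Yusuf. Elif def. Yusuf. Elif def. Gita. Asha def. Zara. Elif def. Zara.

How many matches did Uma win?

3

Uma's results: beat Bruno, Gita, Yusuf; lost to Asha, Farid, Zara, Elif.
That is 3 wins.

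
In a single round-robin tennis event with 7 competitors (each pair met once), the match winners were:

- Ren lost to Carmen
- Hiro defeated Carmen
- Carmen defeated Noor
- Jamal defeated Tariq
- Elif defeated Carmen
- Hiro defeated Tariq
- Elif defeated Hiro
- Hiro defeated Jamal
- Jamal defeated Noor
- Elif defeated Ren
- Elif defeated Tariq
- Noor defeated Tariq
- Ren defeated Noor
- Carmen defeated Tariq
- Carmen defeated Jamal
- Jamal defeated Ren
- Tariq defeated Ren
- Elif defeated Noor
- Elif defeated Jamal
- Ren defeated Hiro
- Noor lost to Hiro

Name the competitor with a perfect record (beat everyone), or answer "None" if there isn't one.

Elif has 6 wins out of 6 opponents — a perfect record.

Elif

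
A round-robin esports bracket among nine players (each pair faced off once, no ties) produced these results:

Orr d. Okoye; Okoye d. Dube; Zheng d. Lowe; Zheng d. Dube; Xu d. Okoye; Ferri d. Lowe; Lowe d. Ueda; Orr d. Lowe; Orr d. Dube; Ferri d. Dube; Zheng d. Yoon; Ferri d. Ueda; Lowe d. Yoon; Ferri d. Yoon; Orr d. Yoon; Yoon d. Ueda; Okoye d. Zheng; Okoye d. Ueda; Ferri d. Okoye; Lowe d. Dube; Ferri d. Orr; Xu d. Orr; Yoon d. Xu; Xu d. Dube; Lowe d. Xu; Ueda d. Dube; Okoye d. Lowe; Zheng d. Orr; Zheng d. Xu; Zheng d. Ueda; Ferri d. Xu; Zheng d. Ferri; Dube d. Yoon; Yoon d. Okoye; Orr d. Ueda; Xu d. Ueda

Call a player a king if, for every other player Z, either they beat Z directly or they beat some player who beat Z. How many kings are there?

Ueda cannot reach Orr, Zheng, Lowe, Okoye, Ferri, Xu in two steps.
Yoon cannot reach Ferri in two steps.
Dube cannot reach Orr, Zheng, Lowe, Ferri in two steps.
Orr cannot reach Ferri in two steps.
Zheng reaches everyone (king).
Lowe cannot reach Zheng, Ferri in two steps.
Okoye reaches everyone (king).
Ferri reaches everyone (king).
Xu cannot reach Ferri in two steps.
Kings: Zheng, Okoye, Ferri — 3.

3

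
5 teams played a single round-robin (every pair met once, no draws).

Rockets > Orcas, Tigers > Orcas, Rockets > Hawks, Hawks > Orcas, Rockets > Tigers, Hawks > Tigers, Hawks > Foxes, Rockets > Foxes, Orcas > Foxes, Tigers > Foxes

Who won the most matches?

Win totals: Hawks 3, Rockets 4, Foxes 0, Tigers 2, Orcas 1.
Rockets leads with 4 wins (next highest: 3).

Rockets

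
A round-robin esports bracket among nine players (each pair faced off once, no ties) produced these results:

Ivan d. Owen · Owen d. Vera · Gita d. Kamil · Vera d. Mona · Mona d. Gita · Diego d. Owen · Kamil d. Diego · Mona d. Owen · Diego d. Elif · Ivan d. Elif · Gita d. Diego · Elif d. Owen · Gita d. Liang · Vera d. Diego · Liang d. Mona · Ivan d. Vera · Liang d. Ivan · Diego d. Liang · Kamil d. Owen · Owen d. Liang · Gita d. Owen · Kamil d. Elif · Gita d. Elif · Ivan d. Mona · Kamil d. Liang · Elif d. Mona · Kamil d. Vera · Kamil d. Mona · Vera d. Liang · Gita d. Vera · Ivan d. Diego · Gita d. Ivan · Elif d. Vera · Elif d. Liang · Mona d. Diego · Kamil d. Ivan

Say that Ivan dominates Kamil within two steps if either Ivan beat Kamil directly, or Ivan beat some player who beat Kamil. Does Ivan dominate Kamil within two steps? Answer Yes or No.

Ivan did not beat Kamil directly.
Ivan beat Mona, Elif, Vera, Diego, Owen, but each of them lost to Kamil. No two-step path.

No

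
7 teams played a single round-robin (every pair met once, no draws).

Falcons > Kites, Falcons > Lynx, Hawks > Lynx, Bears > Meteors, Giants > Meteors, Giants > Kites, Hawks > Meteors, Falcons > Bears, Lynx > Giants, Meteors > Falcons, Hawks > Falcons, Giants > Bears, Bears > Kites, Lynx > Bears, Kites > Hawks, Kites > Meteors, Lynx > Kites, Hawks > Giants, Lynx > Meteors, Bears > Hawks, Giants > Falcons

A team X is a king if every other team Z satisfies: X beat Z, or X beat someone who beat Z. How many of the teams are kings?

Kites cannot reach Bears in two steps.
Bears reaches everyone (king).
Meteors cannot reach Giants, Hawks in two steps.
Falcons reaches everyone (king).
Lynx reaches everyone (king).
Giants reaches everyone (king).
Hawks reaches everyone (king).
Kings: Bears, Falcons, Lynx, Giants, Hawks — 5.

5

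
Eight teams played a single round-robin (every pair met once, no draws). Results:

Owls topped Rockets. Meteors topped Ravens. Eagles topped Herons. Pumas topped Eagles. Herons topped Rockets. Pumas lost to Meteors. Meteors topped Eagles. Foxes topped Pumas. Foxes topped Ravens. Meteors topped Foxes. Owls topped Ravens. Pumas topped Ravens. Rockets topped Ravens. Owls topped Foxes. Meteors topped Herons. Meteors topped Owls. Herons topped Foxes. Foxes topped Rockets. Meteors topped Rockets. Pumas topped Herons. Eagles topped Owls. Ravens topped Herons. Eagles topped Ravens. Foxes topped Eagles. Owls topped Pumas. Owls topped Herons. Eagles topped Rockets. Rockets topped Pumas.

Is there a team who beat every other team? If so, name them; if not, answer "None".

Meteors has 7 wins out of 7 opponents — a perfect record.

Meteors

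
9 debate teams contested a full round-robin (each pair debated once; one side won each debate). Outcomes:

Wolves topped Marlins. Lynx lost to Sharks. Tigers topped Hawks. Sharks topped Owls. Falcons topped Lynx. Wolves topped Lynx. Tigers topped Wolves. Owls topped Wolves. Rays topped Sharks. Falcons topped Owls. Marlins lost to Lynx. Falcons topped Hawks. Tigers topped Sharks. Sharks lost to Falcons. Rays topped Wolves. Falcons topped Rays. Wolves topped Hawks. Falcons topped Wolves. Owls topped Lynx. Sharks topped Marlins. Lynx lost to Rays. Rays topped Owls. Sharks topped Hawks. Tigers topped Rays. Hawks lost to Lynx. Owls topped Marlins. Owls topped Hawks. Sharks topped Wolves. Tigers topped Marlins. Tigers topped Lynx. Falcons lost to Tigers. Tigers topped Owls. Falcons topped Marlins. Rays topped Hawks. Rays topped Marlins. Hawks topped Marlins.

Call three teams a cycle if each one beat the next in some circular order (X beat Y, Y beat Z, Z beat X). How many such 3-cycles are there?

Win totals: Lynx 2, Rays 6, Wolves 3, Tigers 8, Sharks 5, Marlins 0, Falcons 7, Owls 4, Hawks 1.
A team with w wins dominates both others in C(w,2) triples; summing gives 1 + 15 + 3 + 28 + 10 + 0 + 21 + 6 + 0 = 84 transitive triples.
Total triples C(9,3) = 84, so cyclic triples = 84 − 84 = 0.

0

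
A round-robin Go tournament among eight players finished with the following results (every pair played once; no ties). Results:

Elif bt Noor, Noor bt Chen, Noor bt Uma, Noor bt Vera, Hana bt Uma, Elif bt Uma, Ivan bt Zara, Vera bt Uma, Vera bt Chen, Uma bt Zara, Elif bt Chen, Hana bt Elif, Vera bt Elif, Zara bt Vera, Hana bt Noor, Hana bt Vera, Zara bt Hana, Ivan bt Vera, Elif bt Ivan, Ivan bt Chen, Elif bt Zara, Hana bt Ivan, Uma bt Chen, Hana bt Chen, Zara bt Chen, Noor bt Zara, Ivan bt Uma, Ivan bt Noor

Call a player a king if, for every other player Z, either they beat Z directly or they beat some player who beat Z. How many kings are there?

4

Chen cannot reach Uma, Elif, Hana, Zara, Vera, Ivan, Noor in two steps.
Uma cannot reach Elif, Ivan, Noor in two steps.
Elif reaches everyone (king).
Hana reaches everyone (king).
Zara reaches everyone (king).
Vera cannot reach Hana in two steps.
Ivan reaches everyone (king).
Noor cannot reach Ivan in two steps.
Kings: Elif, Hana, Zara, Ivan — 4.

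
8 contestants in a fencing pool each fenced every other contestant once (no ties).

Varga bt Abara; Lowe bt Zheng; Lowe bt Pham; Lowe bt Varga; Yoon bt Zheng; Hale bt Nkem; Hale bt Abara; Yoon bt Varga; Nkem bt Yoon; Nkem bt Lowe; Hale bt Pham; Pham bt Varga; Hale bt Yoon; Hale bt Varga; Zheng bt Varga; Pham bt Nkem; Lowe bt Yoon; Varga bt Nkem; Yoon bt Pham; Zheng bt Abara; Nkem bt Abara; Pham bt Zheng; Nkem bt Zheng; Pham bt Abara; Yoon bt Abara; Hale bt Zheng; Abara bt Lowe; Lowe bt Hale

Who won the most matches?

Hale

Win totals: Yoon 4, Lowe 5, Hale 6, Zheng 2, Abara 1, Pham 4, Varga 2, Nkem 4.
Hale leads with 6 wins (next highest: 5).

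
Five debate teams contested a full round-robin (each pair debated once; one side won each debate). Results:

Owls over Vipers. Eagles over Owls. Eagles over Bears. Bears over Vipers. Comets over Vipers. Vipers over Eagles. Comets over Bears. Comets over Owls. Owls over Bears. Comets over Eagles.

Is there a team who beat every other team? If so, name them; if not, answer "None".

Comets has 4 wins out of 4 opponents — a perfect record.

Comets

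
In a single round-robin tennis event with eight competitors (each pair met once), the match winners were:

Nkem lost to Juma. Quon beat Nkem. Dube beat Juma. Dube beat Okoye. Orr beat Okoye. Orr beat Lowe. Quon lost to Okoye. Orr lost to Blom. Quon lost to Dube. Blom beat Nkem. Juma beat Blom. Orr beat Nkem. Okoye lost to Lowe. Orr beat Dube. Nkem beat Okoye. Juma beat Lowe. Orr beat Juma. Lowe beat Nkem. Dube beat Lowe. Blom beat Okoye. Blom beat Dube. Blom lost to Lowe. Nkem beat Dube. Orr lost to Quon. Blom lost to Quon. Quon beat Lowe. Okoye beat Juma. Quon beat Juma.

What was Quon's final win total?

5

Quon's results: beat Lowe, Juma, Nkem, Orr, Blom; lost to Dube, Okoye.
That is 5 wins.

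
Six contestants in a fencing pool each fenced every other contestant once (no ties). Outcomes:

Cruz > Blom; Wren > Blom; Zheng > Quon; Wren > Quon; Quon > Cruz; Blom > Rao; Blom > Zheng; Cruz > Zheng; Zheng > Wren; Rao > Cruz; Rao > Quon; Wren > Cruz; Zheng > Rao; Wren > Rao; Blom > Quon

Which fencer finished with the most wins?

Wren

Win totals: Blom 3, Wren 4, Quon 1, Cruz 2, Zheng 3, Rao 2.
Wren leads with 4 wins (next highest: 3).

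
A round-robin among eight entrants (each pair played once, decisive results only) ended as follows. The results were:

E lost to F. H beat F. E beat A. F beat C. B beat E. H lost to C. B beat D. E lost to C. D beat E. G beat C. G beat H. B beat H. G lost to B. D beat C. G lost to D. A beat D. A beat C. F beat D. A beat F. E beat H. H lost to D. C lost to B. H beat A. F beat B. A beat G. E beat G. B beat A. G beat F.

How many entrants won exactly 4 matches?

Win totals: A 4, B 6, C 2, D 4, E 3, F 4, G 3, H 2.
Exactly 4: A, D, F — 3 entrants.

3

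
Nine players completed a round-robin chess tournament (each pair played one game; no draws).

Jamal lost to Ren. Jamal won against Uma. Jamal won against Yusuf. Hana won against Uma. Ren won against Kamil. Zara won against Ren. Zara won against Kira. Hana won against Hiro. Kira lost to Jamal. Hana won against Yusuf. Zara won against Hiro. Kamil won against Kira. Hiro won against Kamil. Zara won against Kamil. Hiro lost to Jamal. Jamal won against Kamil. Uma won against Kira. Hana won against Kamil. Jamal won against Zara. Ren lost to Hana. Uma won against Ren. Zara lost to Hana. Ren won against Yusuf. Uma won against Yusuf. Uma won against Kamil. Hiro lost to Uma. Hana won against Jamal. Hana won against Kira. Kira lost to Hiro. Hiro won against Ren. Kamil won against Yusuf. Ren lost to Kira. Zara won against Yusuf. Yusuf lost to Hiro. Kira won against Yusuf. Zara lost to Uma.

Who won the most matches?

Hana

Win totals: Kamil 2, Uma 6, Zara 5, Ren 3, Kira 2, Hiro 4, Hana 8, Jamal 6, Yusuf 0.
Hana leads with 8 wins (next highest: 6).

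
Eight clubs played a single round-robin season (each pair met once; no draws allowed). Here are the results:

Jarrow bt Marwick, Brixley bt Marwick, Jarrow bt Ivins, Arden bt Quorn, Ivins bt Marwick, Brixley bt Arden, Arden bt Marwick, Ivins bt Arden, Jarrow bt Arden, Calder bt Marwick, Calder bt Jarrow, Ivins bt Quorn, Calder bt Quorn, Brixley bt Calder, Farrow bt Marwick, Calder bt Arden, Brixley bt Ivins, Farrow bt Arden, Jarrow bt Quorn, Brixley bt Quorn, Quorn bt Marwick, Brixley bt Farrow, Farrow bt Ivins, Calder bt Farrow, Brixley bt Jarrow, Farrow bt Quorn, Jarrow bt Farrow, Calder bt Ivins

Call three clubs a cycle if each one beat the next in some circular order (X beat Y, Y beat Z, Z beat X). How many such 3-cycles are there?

Win totals: Marwick 0, Calder 6, Quorn 1, Jarrow 5, Brixley 7, Farrow 4, Ivins 3, Arden 2.
A club with w wins dominates both others in C(w,2) triples; summing gives 0 + 15 + 0 + 10 + 21 + 6 + 3 + 1 = 56 transitive triples.
Total triples C(8,3) = 56, so cyclic triples = 56 − 56 = 0.

0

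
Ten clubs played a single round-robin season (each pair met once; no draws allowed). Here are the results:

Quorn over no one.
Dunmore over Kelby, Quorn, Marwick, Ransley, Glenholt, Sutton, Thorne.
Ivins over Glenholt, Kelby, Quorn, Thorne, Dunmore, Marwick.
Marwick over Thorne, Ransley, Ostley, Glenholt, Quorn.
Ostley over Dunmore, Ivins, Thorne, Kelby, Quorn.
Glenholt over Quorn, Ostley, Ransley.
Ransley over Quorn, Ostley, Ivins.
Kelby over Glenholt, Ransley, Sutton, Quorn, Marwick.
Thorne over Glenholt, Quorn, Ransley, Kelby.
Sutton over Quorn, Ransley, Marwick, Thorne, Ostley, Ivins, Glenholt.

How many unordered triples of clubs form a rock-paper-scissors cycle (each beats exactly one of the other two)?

21

Win totals: Ransley 3, Glenholt 3, Marwick 5, Thorne 4, Quorn 0, Ivins 6, Ostley 5, Kelby 5, Sutton 7, Dunmore 7.
A club with w wins dominates both others in C(w,2) triples; summing gives 3 + 3 + 10 + 6 + 0 + 15 + 10 + 10 + 21 + 21 = 99 transitive triples.
Total triples C(10,3) = 120, so cyclic triples = 120 − 99 = 21.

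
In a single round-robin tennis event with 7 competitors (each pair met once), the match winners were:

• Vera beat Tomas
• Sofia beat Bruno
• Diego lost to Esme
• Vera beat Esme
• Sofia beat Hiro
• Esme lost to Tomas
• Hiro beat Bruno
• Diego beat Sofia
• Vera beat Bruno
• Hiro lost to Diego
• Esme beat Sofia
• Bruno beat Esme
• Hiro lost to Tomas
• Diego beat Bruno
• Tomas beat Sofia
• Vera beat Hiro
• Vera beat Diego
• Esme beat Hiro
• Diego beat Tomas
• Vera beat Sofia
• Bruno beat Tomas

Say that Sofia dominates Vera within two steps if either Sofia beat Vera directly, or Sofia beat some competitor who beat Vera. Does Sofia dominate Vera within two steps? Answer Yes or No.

No

Sofia did not beat Vera directly.
Sofia beat Bruno, Hiro, but each of them lost to Vera. No two-step path.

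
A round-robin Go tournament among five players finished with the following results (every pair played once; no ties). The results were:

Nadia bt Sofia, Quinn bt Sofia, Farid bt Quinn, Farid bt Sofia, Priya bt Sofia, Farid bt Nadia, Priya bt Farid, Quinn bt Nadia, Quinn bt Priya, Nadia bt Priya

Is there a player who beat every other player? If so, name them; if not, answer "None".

None

Highest win total is Quinn with 3 (out of 4 possible).
Quinn lost to Farid, so no player went undefeated.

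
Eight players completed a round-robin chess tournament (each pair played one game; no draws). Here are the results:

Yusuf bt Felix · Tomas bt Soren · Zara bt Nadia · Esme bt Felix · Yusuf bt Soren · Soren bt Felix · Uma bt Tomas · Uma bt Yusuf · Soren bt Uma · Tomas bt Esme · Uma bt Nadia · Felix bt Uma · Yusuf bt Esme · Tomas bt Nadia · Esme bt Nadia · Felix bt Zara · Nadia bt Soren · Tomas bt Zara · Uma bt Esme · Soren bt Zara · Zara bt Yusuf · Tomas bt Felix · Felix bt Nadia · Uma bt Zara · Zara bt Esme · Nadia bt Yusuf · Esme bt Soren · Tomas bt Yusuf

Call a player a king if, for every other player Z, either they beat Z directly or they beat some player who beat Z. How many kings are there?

Esme cannot reach Tomas in two steps.
Yusuf cannot reach Tomas in two steps.
Soren reaches everyone (king).
Nadia cannot reach Tomas in two steps.
Tomas reaches everyone (king).
Zara cannot reach Tomas, Uma in two steps.
Felix reaches everyone (king).
Uma reaches everyone (king).
Kings: Soren, Tomas, Felix, Uma — 4.

4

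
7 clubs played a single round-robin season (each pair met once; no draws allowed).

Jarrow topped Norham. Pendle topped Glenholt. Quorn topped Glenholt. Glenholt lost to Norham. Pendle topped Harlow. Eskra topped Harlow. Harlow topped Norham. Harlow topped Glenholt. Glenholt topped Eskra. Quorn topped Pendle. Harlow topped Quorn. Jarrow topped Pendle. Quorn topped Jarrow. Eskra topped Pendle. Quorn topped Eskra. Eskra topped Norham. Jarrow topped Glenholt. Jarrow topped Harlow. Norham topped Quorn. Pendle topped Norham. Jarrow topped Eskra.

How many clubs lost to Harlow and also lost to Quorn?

Harlow beat: Glenholt, Norham, Quorn.
Quorn beat: Glenholt, Pendle, Eskra, Jarrow.
Both beat: Glenholt — 1.

1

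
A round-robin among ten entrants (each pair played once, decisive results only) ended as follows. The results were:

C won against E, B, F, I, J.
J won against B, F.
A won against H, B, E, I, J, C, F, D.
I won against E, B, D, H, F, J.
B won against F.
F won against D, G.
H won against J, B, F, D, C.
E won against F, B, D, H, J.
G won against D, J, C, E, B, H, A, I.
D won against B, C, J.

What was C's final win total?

C's results: beat B, E, F, I, J; lost to A, D, G, H.
That is 5 wins.

5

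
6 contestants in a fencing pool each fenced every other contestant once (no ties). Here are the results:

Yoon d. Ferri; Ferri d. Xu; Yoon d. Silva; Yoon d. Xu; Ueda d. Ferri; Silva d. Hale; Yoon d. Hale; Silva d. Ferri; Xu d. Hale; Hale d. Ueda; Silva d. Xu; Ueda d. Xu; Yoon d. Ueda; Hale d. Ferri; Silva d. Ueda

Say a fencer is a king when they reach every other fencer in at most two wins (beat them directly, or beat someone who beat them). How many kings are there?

1

Silva cannot reach Yoon in two steps.
Ueda cannot reach Silva, Yoon in two steps.
Yoon reaches everyone (king).
Hale cannot reach Silva, Yoon in two steps.
Xu cannot reach Silva, Yoon in two steps.
Ferri cannot reach Silva, Ueda, Yoon in two steps.
Kings: Yoon — 1.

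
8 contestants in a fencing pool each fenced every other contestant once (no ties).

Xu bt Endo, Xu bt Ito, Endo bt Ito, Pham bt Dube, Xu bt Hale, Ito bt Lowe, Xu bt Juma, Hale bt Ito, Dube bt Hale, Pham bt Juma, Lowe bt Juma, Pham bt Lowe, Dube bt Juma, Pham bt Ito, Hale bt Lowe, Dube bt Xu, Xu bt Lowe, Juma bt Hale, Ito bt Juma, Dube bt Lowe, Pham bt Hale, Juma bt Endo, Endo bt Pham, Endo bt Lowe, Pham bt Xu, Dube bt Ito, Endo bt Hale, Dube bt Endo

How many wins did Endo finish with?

4

Endo's results: beat Lowe, Hale, Pham, Ito; lost to Dube, Juma, Xu.
That is 4 wins.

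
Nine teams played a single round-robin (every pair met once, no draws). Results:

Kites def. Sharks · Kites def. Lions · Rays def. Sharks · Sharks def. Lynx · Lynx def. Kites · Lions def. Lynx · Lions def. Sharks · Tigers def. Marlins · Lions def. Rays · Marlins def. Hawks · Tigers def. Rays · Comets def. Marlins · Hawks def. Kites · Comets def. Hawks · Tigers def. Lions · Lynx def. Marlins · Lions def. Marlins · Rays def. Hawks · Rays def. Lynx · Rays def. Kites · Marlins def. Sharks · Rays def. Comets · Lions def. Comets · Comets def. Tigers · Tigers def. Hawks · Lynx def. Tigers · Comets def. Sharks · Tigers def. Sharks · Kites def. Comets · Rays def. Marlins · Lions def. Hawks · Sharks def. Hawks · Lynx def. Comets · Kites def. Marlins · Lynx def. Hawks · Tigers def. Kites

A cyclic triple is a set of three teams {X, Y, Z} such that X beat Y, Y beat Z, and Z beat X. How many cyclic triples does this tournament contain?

15

Win totals: Tigers 6, Rays 6, Comets 4, Hawks 1, Marlins 2, Sharks 2, Lynx 5, Kites 4, Lions 6.
A team with w wins dominates both others in C(w,2) triples; summing gives 15 + 15 + 6 + 0 + 1 + 1 + 10 + 6 + 15 = 69 transitive triples.
Total triples C(9,3) = 84, so cyclic triples = 84 − 69 = 15.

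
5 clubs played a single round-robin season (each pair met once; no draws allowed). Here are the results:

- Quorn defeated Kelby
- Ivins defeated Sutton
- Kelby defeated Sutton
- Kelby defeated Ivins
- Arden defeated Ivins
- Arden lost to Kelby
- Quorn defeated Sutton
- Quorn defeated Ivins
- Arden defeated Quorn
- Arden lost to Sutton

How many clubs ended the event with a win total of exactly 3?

2

Win totals: Arden 2, Sutton 1, Quorn 3, Ivins 1, Kelby 3.
Exactly 3: Quorn, Kelby — 2 clubs.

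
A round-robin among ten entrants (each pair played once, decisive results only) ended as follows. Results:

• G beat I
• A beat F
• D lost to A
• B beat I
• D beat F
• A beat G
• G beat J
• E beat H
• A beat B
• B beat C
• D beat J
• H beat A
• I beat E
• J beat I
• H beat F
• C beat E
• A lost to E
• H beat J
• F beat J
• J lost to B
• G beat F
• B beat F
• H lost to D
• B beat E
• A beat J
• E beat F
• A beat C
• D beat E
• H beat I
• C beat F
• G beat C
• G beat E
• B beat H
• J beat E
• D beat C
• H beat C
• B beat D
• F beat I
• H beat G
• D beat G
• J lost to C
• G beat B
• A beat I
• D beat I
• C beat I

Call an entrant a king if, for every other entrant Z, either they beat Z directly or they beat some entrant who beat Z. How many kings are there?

A reaches everyone (king).
B reaches everyone (king).
C cannot reach B, D, G in two steps.
D reaches everyone (king).
E reaches everyone (king).
F cannot reach A, B, C, D, G, H in two steps.
G reaches everyone (king).
H reaches everyone (king).
I cannot reach B, C, D, G, J in two steps.
J cannot reach B, C, D, G in two steps.
Kings: A, B, D, E, G, H — 6.

6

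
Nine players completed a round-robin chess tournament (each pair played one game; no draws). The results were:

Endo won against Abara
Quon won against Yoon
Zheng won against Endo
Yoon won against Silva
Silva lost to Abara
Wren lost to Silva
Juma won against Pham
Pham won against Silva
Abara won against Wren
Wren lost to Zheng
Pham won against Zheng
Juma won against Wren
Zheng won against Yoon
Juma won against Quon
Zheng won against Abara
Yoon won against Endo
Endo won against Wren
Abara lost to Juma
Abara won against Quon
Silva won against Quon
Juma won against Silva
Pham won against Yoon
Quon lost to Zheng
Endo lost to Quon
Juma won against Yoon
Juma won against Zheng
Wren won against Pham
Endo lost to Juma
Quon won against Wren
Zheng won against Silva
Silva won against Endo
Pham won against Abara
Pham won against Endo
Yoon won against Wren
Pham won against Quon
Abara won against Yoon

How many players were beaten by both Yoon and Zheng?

3

Yoon beat: Wren, Silva, Endo.
Zheng beat: Wren, Abara, Quon, Silva, Endo, Yoon.
Both beat: Wren, Silva, Endo — 3.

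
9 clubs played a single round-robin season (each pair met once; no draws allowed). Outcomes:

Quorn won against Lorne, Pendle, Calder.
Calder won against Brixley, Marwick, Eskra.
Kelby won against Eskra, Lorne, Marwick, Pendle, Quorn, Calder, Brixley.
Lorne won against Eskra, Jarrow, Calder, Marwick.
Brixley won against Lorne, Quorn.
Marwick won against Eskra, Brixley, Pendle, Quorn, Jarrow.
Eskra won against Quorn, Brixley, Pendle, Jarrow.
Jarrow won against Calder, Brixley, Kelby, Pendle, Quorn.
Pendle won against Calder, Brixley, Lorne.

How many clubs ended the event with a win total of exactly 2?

Win totals: Jarrow 5, Quorn 3, Brixley 2, Pendle 3, Marwick 5, Kelby 7, Lorne 4, Calder 3, Eskra 4.
Exactly 2: Brixley — 1 club.

1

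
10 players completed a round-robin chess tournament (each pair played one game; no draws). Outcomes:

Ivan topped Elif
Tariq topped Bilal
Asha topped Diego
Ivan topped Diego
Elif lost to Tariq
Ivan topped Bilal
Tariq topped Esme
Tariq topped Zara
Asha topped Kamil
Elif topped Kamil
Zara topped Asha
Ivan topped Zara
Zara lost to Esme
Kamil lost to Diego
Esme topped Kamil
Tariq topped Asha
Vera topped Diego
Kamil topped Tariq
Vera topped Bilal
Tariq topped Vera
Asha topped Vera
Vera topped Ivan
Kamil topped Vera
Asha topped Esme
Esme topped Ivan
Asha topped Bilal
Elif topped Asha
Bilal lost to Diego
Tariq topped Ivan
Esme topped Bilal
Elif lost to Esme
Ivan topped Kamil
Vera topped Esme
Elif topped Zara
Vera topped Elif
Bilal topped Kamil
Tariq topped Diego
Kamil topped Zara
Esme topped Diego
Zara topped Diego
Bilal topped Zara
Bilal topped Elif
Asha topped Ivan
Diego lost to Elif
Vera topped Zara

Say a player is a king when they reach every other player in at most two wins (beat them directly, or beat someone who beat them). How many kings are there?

Zara cannot reach Tariq, Elif in two steps.
Vera cannot reach Tariq in two steps.
Esme reaches everyone (king).
Bilal cannot reach Esme, Ivan in two steps.
Asha reaches everyone (king).
Tariq reaches everyone (king).
Ivan cannot reach Esme in two steps.
Kamil reaches everyone (king).
Diego cannot reach Esme, Asha, Ivan in two steps.
Elif reaches everyone (king).
Kings: Esme, Asha, Tariq, Kamil, Elif — 5.

5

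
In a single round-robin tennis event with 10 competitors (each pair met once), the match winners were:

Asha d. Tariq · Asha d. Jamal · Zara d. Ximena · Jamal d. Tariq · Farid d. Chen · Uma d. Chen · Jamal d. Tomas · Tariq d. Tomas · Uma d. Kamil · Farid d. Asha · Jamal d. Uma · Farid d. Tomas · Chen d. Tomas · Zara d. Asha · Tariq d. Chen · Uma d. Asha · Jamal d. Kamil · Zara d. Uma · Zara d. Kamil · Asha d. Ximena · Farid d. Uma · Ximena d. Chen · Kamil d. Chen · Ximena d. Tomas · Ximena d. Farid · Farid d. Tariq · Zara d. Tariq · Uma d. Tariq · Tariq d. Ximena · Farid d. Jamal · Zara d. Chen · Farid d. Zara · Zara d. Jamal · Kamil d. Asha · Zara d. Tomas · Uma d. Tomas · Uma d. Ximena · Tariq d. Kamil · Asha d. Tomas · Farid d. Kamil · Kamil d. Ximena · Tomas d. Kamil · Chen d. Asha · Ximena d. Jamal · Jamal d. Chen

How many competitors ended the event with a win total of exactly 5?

1

Win totals: Tomas 1, Farid 8, Zara 8, Uma 6, Chen 2, Asha 4, Jamal 5, Kamil 3, Tariq 4, Ximena 4.
Exactly 5: Jamal — 1 competitor.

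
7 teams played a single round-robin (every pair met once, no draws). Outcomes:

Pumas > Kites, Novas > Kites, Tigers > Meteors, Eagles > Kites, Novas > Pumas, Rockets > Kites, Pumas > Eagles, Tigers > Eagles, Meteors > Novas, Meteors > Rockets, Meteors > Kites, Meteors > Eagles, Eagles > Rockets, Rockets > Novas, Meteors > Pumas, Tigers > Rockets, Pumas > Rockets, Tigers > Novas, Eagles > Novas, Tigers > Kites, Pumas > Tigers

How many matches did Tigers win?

Tigers' results: beat Meteors, Novas, Rockets, Eagles, Kites; lost to Pumas.
That is 5 wins.

5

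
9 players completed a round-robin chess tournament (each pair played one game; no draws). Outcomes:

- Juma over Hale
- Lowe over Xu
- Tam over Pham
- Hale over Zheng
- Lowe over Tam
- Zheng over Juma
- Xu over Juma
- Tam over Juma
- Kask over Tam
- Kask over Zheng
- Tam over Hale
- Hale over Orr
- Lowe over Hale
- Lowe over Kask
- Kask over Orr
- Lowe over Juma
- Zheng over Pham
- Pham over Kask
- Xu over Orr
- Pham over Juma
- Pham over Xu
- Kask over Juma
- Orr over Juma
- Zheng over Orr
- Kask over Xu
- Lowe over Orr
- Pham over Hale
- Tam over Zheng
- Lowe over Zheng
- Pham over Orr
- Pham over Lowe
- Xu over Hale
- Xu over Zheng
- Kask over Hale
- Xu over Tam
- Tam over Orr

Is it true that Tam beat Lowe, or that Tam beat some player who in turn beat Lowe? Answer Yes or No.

Yes

Tam did not beat Lowe directly.
Tam beat Hale, Zheng, Juma, Pham, Orr. Of those, Pham beat Lowe.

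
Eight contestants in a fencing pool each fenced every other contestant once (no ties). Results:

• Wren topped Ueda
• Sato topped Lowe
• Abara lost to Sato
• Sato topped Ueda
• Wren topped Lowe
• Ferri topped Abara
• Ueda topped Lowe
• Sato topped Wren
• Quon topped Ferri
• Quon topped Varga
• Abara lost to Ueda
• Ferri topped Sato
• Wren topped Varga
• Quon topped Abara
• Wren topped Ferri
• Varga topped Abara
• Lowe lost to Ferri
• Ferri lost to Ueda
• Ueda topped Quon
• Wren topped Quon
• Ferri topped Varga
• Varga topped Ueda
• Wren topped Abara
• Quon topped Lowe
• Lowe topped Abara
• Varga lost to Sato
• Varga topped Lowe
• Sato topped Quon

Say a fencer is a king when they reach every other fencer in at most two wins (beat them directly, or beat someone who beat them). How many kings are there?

Ferri reaches everyone (king).
Quon cannot reach Wren in two steps.
Wren reaches everyone (king).
Varga cannot reach Wren, Sato in two steps.
Abara cannot reach Ferri, Quon, Wren, Varga, Ueda, Sato, Lowe in two steps.
Ueda cannot reach Wren in two steps.
Sato reaches everyone (king).
Lowe cannot reach Ferri, Quon, Wren, Varga, Ueda, Sato in two steps.
Kings: Ferri, Wren, Sato — 3.

3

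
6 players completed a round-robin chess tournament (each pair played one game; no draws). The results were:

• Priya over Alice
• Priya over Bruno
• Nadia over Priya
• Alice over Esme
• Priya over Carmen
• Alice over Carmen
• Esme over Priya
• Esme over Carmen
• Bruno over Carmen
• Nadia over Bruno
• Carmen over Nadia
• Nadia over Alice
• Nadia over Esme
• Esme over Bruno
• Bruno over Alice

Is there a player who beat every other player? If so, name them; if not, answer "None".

None

Highest win total is Nadia with 4 (out of 5 possible).
Nadia lost to Carmen, so no player went undefeated.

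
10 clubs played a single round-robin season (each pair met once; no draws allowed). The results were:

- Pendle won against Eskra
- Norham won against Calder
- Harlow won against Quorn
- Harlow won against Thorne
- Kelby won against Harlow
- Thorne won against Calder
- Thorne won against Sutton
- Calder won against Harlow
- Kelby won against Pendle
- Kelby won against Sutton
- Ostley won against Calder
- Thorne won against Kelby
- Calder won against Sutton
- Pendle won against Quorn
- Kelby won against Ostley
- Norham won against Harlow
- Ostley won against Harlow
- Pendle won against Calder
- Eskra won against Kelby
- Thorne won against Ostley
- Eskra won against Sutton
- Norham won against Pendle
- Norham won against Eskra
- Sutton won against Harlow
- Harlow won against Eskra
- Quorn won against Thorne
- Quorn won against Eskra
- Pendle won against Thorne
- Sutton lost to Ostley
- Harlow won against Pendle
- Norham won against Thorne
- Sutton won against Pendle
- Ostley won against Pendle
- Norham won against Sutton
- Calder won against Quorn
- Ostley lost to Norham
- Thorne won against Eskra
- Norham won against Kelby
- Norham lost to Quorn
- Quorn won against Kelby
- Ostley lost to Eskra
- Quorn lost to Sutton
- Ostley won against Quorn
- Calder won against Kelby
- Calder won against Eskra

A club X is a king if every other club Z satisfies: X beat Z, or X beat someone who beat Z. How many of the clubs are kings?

6

Pendle reaches everyone (king).
Quorn reaches everyone (king).
Eskra cannot reach Norham, Thorne in two steps.
Kelby cannot reach Norham in two steps.
Harlow reaches everyone (king).
Ostley reaches everyone (king).
Norham reaches everyone (king).
Sutton cannot reach Ostley in two steps.
Thorne cannot reach Norham in two steps.
Calder reaches everyone (king).
Kings: Pendle, Quorn, Harlow, Ostley, Norham, Calder — 6.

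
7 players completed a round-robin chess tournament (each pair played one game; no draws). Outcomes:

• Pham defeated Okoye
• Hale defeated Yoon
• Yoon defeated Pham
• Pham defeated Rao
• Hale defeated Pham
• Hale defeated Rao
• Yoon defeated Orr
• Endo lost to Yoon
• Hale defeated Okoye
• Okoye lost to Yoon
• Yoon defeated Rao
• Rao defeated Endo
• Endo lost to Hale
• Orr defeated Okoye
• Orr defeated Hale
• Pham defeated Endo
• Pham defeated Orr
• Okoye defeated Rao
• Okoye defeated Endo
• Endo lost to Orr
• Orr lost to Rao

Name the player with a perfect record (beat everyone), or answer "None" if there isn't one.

None

Highest win total is Yoon with 5 (out of 6 possible).
Yoon lost to Hale, so no player went undefeated.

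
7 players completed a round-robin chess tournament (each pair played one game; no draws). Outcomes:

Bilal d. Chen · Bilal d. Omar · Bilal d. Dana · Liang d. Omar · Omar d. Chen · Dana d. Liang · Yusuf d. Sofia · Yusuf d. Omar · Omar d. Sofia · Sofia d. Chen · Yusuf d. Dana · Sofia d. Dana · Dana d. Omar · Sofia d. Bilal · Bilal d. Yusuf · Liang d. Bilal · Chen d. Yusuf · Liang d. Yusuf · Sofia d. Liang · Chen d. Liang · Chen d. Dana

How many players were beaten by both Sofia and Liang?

1

Sofia beat: Chen, Bilal, Liang, Dana.
Liang beat: Omar, Yusuf, Bilal.
Both beat: Bilal — 1.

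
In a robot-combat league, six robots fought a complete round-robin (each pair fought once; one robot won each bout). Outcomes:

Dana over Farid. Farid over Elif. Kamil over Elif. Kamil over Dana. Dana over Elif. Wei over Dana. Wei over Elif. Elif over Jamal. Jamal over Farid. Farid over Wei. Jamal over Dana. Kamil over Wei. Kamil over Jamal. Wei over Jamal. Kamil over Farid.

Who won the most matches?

Win totals: Dana 2, Jamal 2, Kamil 5, Wei 3, Farid 2, Elif 1.
Kamil leads with 5 wins (next highest: 3).

Kamil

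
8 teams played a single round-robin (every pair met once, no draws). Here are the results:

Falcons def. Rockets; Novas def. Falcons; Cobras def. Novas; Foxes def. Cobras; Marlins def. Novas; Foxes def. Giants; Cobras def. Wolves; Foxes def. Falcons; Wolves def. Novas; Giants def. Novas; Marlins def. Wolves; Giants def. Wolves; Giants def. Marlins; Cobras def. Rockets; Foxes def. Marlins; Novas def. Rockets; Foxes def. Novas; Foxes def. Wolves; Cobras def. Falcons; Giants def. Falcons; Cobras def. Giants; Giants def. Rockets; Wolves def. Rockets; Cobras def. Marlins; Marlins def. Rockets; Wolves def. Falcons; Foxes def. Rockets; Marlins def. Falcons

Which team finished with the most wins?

Win totals: Wolves 3, Marlins 4, Rockets 0, Giants 5, Novas 2, Falcons 1, Foxes 7, Cobras 6.
Foxes leads with 7 wins (next highest: 6).

Foxes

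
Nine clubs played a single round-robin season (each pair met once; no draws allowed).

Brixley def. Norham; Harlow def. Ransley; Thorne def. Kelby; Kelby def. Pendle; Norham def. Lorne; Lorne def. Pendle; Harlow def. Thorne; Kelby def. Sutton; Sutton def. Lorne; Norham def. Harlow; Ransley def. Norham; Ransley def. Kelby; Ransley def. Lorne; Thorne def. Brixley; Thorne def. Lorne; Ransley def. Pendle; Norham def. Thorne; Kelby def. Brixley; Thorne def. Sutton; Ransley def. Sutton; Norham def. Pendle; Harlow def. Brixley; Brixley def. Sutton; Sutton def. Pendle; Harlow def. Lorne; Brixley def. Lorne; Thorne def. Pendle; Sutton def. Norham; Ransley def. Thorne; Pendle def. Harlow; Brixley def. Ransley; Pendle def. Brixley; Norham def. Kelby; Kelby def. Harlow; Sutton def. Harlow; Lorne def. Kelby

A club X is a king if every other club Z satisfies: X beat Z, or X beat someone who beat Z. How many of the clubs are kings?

7

Lorne cannot reach Thorne, Norham, Ransley in two steps.
Brixley reaches everyone (king).
Harlow reaches everyone (king).
Thorne reaches everyone (king).
Norham reaches everyone (king).
Sutton reaches everyone (king).
Kelby reaches everyone (king).
Ransley reaches everyone (king).
Pendle cannot reach Kelby in two steps.
Kings: Brixley, Harlow, Thorne, Norham, Sutton, Kelby, Ransley — 7.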